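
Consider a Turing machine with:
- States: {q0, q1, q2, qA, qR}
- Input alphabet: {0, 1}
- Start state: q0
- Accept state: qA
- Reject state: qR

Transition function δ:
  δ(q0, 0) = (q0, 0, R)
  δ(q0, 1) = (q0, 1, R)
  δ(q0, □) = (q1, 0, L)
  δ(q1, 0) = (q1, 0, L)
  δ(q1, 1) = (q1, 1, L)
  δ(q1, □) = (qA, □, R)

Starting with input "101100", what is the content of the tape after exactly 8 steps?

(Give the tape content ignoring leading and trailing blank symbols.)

Execution trace:
Initial: [q0]101100
Step 1: δ(q0, 1) = (q0, 1, R) → 1[q0]01100
Step 2: δ(q0, 0) = (q0, 0, R) → 10[q0]1100
Step 3: δ(q0, 1) = (q0, 1, R) → 101[q0]100
Step 4: δ(q0, 1) = (q0, 1, R) → 1011[q0]00
Step 5: δ(q0, 0) = (q0, 0, R) → 10110[q0]0
Step 6: δ(q0, 0) = (q0, 0, R) → 101100[q0]□
Step 7: δ(q0, □) = (q1, 0, L) → 10110[q1]00
Step 8: δ(q1, 0) = (q1, 0, L) → 1011[q1]000

After 8 steps, the tape (ignoring leading/trailing blanks) is: 1011000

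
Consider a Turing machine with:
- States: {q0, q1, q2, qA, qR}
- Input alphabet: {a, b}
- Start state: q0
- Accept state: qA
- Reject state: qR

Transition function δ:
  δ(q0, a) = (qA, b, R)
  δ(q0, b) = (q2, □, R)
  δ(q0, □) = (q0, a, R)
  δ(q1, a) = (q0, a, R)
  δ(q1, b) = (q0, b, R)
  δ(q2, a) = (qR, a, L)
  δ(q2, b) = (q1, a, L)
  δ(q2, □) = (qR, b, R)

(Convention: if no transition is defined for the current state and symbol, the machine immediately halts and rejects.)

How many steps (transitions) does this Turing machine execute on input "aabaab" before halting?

Execution trace:
Initial: [q0]aabaab
Step 1: δ(q0, a) = (qA, b, R) → b[qA]abaab

The machine reaches the accept state qA and halts.

The machine executed 1 step before halting.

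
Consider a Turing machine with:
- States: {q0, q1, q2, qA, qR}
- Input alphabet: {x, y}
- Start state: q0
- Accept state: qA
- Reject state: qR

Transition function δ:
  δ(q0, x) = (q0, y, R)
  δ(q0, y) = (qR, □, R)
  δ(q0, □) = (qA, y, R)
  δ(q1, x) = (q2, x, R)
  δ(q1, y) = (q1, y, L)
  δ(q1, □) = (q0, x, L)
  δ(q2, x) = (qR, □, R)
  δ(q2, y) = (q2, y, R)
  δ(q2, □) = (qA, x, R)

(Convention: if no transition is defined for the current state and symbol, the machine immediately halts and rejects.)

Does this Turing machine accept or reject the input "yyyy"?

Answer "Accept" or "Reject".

Execution trace:
Initial: [q0]yyyy
Step 1: δ(q0, y) = (qR, □, R) → □[qR]yyy

The machine reaches the reject state qR and halts.

Answer: Reject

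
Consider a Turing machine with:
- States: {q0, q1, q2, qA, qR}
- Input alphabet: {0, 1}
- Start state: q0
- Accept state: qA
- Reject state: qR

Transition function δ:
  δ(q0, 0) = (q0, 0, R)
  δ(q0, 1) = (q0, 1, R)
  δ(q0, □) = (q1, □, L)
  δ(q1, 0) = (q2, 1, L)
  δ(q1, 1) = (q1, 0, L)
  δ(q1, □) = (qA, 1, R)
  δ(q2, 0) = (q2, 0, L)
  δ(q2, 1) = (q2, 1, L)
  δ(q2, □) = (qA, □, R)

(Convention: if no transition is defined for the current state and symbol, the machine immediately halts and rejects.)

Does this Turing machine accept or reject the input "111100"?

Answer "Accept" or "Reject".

Execution trace:
Initial: [q0]111100
Step 1: δ(q0, 1) = (q0, 1, R) → 1[q0]11100
Step 2: δ(q0, 1) = (q0, 1, R) → 11[q0]1100
Step 3: δ(q0, 1) = (q0, 1, R) → 111[q0]100
Step 4: δ(q0, 1) = (q0, 1, R) → 1111[q0]00
Step 5: δ(q0, 0) = (q0, 0, R) → 11110[q0]0
Step 6: δ(q0, 0) = (q0, 0, R) → 111100[q0]□
Step 7: δ(q0, □) = (q1, □, L) → 11110[q1]0□
Step 8: δ(q1, 0) = (q2, 1, L) → 1111[q2]01□
Step 9: δ(q2, 0) = (q2, 0, L) → 111[q2]101□
Step 10: δ(q2, 1) = (q2, 1, L) → 11[q2]1101□
Step 11: δ(q2, 1) = (q2, 1, L) → 1[q2]11101□
Step 12: δ(q2, 1) = (q2, 1, L) → [q2]111101□
Step 13: δ(q2, 1) = (q2, 1, L) → [q2]□111101□
Step 14: δ(q2, □) = (qA, □, R) → □[qA]111101□

The machine reaches the accept state qA and halts.

Answer: Accept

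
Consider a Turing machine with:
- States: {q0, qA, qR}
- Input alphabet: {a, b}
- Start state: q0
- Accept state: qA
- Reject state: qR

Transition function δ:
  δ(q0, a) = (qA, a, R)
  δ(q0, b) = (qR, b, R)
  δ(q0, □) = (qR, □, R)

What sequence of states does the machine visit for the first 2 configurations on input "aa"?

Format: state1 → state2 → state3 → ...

Execution trace:
Initial: [q0]aa
Step 1: δ(q0, a) = (qA, a, R) → a[qA]a

The machine reaches the accept state qA and halts.

State sequence: q0 → qA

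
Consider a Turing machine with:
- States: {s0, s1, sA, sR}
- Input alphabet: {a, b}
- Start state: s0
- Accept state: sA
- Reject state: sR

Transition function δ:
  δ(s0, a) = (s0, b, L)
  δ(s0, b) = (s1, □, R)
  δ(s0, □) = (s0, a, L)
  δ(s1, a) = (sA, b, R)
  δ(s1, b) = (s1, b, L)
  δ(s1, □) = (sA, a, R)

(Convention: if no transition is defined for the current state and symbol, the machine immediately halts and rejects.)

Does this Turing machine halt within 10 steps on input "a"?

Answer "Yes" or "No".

Execution trace:
Initial: [s0]a
Step 1: δ(s0, a) = (s0, b, L) → [s0]□b
Step 2: δ(s0, □) = (s0, a, L) → [s0]□ab
Step 3: δ(s0, □) = (s0, a, L) → [s0]□aab
Step 4: δ(s0, □) = (s0, a, L) → [s0]□aaab
Step 5: δ(s0, □) = (s0, a, L) → [s0]□aaaab
Step 6: δ(s0, □) = (s0, a, L) → [s0]□aaaaab
Step 7: δ(s0, □) = (s0, a, L) → [s0]□aaaaaab
Step 8: δ(s0, □) = (s0, a, L) → [s0]□aaaaaaab
Step 9: δ(s0, □) = (s0, a, L) → [s0]□aaaaaaaab
Step 10: δ(s0, □) = (s0, a, L) → [s0]□aaaaaaaaab

The machine has not reached a halting state after 10 steps.
The machine did not halt within the 10-step bound.

Answer: No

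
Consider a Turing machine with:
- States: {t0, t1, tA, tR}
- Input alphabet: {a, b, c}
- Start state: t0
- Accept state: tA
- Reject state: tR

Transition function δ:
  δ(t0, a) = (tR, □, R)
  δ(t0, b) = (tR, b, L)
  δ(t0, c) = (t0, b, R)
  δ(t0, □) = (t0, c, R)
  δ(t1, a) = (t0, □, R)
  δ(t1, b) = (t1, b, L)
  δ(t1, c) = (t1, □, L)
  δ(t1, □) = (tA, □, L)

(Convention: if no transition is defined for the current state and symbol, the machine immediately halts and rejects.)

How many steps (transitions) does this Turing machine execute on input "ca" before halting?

Execution trace:
Initial: [t0]ca
Step 1: δ(t0, c) = (t0, b, R) → b[t0]a
Step 2: δ(t0, a) = (tR, □, R) → b□[tR]□

The machine reaches the reject state tR and halts.

The machine executed 2 steps before halting.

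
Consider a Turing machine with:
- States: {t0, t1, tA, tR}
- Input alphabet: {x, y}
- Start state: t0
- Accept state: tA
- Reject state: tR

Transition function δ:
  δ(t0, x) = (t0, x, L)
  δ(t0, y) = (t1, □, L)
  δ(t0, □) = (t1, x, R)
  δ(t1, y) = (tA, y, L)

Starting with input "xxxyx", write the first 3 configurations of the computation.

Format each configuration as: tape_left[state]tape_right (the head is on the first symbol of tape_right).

Transitions applied:
Step 1: δ(t0, x) = (t0, x, L)
Step 2: δ(t0, □) = (t1, x, R)

The first 3 configurations are:
[t0]xxxyx ⊢ [t0]□xxxyx ⊢ x[t1]xxxyx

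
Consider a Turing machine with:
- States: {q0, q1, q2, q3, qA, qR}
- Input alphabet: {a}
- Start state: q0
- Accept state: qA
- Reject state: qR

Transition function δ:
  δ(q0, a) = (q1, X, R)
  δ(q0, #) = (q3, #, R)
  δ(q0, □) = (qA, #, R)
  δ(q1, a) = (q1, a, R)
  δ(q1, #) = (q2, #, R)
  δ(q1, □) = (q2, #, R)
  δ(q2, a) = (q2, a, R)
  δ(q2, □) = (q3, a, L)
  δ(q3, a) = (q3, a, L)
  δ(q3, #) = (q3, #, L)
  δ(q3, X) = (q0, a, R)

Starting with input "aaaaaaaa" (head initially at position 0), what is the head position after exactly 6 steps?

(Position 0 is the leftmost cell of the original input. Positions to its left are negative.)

Execution trace (head position shown):
Step 0: [q0]aaaaaaaa  (head at position 0)
Step 1: move right → X[q1]aaaaaaa  (head at position 1)
Step 2: move right → Xa[q1]aaaaaa  (head at position 2)
Step 3: move right → Xaa[q1]aaaaa  (head at position 3)
Step 4: move right → Xaaa[q1]aaaa  (head at position 4)
Step 5: move right → Xaaaa[q1]aaa  (head at position 5)
Step 6: move right → Xaaaaa[q1]aa  (head at position 6)

After 6 steps, the head is at position 6.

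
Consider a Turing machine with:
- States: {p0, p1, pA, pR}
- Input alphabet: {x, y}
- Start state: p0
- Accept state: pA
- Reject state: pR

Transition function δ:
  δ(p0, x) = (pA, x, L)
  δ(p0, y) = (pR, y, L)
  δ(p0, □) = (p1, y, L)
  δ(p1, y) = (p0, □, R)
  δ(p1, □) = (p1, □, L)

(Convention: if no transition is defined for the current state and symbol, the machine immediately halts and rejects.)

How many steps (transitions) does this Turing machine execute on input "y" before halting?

Execution trace:
Initial: [p0]y
Step 1: δ(p0, y) = (pR, y, L) → [pR]□y

The machine reaches the reject state pR and halts.

The machine executed 1 step before halting.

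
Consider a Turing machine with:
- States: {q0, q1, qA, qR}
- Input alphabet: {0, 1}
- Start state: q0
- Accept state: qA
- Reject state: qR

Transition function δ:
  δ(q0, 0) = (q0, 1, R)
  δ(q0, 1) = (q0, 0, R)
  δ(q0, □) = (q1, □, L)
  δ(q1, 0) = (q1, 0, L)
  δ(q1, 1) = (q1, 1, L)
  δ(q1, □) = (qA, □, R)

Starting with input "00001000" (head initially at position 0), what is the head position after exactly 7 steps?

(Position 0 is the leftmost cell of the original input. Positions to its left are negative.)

Execution trace (head position shown):
Step 0: [q0]00001000  (head at position 0)
Step 1: move right → 1[q0]0001000  (head at position 1)
Step 2: move right → 11[q0]001000  (head at position 2)
Step 3: move right → 111[q0]01000  (head at position 3)
Step 4: move right → 1111[q0]1000  (head at position 4)
Step 5: move right → 11110[q0]000  (head at position 5)
Step 6: move right → 111101[q0]00  (head at position 6)
Step 7: move right → 1111011[q0]0  (head at position 7)

After 7 steps, the head is at position 7.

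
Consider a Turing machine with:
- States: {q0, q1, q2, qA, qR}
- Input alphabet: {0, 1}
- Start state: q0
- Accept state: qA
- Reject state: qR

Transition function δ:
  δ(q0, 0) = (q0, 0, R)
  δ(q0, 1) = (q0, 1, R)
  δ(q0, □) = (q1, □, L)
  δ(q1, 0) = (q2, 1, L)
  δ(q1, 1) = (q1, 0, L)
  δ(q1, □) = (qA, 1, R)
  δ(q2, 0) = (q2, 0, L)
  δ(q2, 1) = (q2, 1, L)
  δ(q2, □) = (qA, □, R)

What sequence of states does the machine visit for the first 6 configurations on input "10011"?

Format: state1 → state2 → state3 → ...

Execution trace:
Initial: [q0]10011
Step 1: δ(q0, 1) = (q0, 1, R) → 1[q0]0011
Step 2: δ(q0, 0) = (q0, 0, R) → 10[q0]011
Step 3: δ(q0, 0) = (q0, 0, R) → 100[q0]11
Step 4: δ(q0, 1) = (q0, 1, R) → 1001[q0]1
Step 5: δ(q0, 1) = (q0, 1, R) → 10011[q0]□

State sequence: q0 → q0 → q0 → q0 → q0 → q0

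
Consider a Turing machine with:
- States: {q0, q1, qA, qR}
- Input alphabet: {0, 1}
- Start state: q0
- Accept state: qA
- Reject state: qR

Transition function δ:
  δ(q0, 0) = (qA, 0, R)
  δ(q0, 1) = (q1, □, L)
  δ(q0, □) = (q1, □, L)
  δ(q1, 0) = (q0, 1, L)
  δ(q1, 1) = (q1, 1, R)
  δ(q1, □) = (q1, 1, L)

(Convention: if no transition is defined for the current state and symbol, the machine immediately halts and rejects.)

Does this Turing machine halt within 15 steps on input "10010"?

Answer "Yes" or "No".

Execution trace:
Initial: [q0]10010
Step 1: δ(q0, 1) = (q1, □, L) → [q1]□□0010
Step 2: δ(q1, □) = (q1, 1, L) → [q1]□1□0010
Step 3: δ(q1, □) = (q1, 1, L) → [q1]□11□0010
Step 4: δ(q1, □) = (q1, 1, L) → [q1]□111□0010
Step 5: δ(q1, □) = (q1, 1, L) → [q1]□1111□0010
Step 6: δ(q1, □) = (q1, 1, L) → [q1]□11111□0010
Step 7: δ(q1, □) = (q1, 1, L) → [q1]□111111□0010
Step 8: δ(q1, □) = (q1, 1, L) → [q1]□1111111□0010
Step 9: δ(q1, □) = (q1, 1, L) → [q1]□11111111□0010
Step 10: δ(q1, □) = (q1, 1, L) → [q1]□111111111□0010
Step 11: δ(q1, □) = (q1, 1, L) → [q1]□1111111111□0010
Step 12: δ(q1, □) = (q1, 1, L) → [q1]□11111111111□0010
Step 13: δ(q1, □) = (q1, 1, L) → [q1]□111111111111□0010
Step 14: δ(q1, □) = (q1, 1, L) → [q1]□1111111111111□0010
Step 15: δ(q1, □) = (q1, 1, L) → [q1]□11111111111111□0010

The machine has not reached a halting state after 15 steps.
The machine did not halt within the 15-step bound.

Answer: No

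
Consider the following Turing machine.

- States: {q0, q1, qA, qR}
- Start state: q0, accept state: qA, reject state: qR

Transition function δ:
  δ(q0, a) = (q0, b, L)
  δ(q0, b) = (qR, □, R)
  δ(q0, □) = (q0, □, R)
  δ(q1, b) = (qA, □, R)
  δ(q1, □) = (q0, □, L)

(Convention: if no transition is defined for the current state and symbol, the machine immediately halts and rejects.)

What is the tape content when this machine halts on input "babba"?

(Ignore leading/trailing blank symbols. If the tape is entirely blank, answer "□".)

Execution trace:
Initial: [q0]babba
Step 1: δ(q0, b) = (qR, □, R) → □[qR]abba

The machine reaches the reject state qR and halts.

Final tape (ignoring leading/trailing blanks): abba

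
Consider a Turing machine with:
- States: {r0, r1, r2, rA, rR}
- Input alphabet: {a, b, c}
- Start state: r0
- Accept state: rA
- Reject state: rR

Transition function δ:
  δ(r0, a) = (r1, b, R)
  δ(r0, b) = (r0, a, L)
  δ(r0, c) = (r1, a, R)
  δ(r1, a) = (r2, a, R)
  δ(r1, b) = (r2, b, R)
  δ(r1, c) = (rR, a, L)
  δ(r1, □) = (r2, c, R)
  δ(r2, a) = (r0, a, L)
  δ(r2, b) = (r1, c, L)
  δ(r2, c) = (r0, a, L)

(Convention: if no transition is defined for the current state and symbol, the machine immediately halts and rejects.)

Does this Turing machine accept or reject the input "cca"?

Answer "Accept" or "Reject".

Execution trace:
Initial: [r0]cca
Step 1: δ(r0, c) = (r1, a, R) → a[r1]ca
Step 2: δ(r1, c) = (rR, a, L) → [rR]aaa

The machine reaches the reject state rR and halts.

Answer: Reject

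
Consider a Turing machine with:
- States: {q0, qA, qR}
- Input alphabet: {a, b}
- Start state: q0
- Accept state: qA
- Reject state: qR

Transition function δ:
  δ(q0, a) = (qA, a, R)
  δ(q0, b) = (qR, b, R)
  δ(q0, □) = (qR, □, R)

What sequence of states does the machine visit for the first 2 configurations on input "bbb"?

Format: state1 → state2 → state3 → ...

Execution trace:
Initial: [q0]bbb
Step 1: δ(q0, b) = (qR, b, R) → b[qR]bb

The machine reaches the reject state qR and halts.

State sequence: q0 → qR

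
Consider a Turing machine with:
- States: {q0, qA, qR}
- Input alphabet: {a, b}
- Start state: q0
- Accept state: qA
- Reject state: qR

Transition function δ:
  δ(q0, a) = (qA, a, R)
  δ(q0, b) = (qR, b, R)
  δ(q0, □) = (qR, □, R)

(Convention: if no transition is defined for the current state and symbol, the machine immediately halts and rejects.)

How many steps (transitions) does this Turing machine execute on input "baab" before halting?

Execution trace:
Initial: [q0]baab
Step 1: δ(q0, b) = (qR, b, R) → b[qR]aab

The machine reaches the reject state qR and halts.

The machine executed 1 step before halting.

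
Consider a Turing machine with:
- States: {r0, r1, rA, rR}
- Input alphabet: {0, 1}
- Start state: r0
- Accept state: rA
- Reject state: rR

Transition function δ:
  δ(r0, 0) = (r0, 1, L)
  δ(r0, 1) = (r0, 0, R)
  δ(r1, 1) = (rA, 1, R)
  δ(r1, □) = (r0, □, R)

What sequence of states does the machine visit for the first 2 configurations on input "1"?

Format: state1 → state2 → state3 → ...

Execution trace:
Initial: [r0]1
Step 1: δ(r0, 1) = (r0, 0, R) → 0[r0]□

No transition is defined for δ(r0, □). By convention the machine halts and rejects.

State sequence: r0 → r0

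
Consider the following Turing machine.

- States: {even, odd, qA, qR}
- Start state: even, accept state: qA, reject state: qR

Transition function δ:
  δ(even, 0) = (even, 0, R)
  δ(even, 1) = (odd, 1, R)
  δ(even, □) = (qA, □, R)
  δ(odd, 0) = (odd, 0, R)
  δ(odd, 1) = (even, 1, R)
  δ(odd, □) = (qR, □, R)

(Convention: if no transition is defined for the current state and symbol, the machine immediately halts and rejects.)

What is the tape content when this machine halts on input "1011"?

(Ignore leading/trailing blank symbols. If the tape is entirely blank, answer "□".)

Execution trace:
Initial: [even]1011
Step 1: δ(even, 1) = (odd, 1, R) → 1[odd]011
Step 2: δ(odd, 0) = (odd, 0, R) → 10[odd]11
Step 3: δ(odd, 1) = (even, 1, R) → 101[even]1
Step 4: δ(even, 1) = (odd, 1, R) → 1011[odd]□
Step 5: δ(odd, □) = (qR, □, R) → 1011□[qR]□

The machine reaches the reject state qR and halts.

Final tape (ignoring leading/trailing blanks): 1011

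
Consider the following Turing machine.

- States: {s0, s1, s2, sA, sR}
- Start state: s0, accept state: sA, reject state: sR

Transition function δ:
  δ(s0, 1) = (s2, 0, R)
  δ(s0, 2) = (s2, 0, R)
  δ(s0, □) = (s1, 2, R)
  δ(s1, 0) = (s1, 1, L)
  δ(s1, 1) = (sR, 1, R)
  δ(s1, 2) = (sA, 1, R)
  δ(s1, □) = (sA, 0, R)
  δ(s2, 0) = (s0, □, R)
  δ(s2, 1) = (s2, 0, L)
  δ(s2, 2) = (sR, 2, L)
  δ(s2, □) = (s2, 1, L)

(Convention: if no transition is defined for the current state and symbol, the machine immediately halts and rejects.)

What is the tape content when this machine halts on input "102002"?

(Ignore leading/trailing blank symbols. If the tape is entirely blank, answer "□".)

Execution trace:
Initial: [s0]102002
Step 1: δ(s0, 1) = (s2, 0, R) → 0[s2]02002
Step 2: δ(s2, 0) = (s0, □, R) → 0□[s0]2002
Step 3: δ(s0, 2) = (s2, 0, R) → 0□0[s2]002
Step 4: δ(s2, 0) = (s0, □, R) → 0□0□[s0]02

No transition is defined for δ(s0, 0). By convention the machine halts and rejects.

Final tape (ignoring leading/trailing blanks): 0□0□02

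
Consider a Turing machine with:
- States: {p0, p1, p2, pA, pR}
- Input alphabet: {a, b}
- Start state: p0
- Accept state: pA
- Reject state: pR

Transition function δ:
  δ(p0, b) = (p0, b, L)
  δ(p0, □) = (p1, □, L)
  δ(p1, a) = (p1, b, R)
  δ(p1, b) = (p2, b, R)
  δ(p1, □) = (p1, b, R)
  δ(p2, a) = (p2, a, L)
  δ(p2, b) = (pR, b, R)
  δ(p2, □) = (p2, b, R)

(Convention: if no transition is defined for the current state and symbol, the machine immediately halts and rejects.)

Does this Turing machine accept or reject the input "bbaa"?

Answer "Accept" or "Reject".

Execution trace:
Initial: [p0]bbaa
Step 1: δ(p0, b) = (p0, b, L) → [p0]□bbaa
Step 2: δ(p0, □) = (p1, □, L) → [p1]□□bbaa
Step 3: δ(p1, □) = (p1, b, R) → b[p1]□bbaa
Step 4: δ(p1, □) = (p1, b, R) → bb[p1]bbaa
Step 5: δ(p1, b) = (p2, b, R) → bbb[p2]baa
Step 6: δ(p2, b) = (pR, b, R) → bbbb[pR]aa

The machine reaches the reject state pR and halts.

Answer: Reject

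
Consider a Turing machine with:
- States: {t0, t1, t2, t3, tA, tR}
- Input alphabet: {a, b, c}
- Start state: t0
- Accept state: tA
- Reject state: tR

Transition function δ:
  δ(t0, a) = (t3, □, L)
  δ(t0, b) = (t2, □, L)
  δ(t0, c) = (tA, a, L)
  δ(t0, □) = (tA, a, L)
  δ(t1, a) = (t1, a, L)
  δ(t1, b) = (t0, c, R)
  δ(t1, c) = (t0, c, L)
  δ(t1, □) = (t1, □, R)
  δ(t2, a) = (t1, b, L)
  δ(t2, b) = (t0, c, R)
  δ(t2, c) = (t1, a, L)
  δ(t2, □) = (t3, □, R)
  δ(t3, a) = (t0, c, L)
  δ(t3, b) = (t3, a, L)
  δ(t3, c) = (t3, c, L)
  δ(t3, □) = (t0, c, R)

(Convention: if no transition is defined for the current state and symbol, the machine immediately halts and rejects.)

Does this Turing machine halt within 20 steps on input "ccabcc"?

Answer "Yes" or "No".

Execution trace:
Initial: [t0]ccabcc
Step 1: δ(t0, c) = (tA, a, L) → [tA]□acabcc

The machine reaches the accept state tA and halts.
The machine halted after 1 step (within the 20-step bound).

Answer: Yes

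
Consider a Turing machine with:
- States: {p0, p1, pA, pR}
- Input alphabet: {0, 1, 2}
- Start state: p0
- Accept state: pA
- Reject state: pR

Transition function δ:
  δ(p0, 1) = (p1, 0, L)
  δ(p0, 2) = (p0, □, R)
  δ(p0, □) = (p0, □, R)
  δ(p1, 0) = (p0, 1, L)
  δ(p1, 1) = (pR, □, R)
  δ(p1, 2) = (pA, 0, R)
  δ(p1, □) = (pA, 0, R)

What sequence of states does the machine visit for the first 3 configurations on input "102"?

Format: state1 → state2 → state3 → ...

Execution trace:
Initial: [p0]102
Step 1: δ(p0, 1) = (p1, 0, L) → [p1]□002
Step 2: δ(p1, □) = (pA, 0, R) → 0[pA]002

The machine reaches the accept state pA and halts.

State sequence: p0 → p1 → pA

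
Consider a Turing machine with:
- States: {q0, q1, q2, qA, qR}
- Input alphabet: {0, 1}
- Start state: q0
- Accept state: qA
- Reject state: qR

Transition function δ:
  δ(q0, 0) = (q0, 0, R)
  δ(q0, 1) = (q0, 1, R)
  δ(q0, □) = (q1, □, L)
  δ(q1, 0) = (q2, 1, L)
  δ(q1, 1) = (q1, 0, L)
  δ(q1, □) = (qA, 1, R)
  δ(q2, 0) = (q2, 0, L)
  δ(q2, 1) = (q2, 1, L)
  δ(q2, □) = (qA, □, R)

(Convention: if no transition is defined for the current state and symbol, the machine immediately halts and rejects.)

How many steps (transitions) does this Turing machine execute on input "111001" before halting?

Execution trace:
Initial: [q0]111001
Step 1: δ(q0, 1) = (q0, 1, R) → 1[q0]11001
Step 2: δ(q0, 1) = (q0, 1, R) → 11[q0]1001
Step 3: δ(q0, 1) = (q0, 1, R) → 111[q0]001
Step 4: δ(q0, 0) = (q0, 0, R) → 1110[q0]01
Step 5: δ(q0, 0) = (q0, 0, R) → 11100[q0]1
Step 6: δ(q0, 1) = (q0, 1, R) → 111001[q0]□
Step 7: δ(q0, □) = (q1, □, L) → 11100[q1]1□
Step 8: δ(q1, 1) = (q1, 0, L) → 1110[q1]00□
Step 9: δ(q1, 0) = (q2, 1, L) → 111[q2]010□
Step 10: δ(q2, 0) = (q2, 0, L) → 11[q2]1010□
Step 11: δ(q2, 1) = (q2, 1, L) → 1[q2]11010□
Step 12: δ(q2, 1) = (q2, 1, L) → [q2]111010□
Step 13: δ(q2, 1) = (q2, 1, L) → [q2]□111010□
Step 14: δ(q2, □) = (qA, □, R) → □[qA]111010□

The machine reaches the accept state qA and halts.

The machine executed 14 steps before halting.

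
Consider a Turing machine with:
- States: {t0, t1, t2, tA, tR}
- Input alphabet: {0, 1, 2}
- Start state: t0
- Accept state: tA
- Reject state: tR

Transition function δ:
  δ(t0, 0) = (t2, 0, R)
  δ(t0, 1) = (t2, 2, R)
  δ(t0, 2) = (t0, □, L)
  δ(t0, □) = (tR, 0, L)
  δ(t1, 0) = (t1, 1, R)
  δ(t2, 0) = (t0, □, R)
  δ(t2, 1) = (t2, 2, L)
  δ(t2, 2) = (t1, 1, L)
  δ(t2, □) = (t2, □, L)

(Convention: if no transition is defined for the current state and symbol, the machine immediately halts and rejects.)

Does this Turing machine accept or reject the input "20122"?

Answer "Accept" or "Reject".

Execution trace:
Initial: [t0]20122
Step 1: δ(t0, 2) = (t0, □, L) → [t0]□□0122
Step 2: δ(t0, □) = (tR, 0, L) → [tR]□0□0122

The machine reaches the reject state tR and halts.

Answer: Reject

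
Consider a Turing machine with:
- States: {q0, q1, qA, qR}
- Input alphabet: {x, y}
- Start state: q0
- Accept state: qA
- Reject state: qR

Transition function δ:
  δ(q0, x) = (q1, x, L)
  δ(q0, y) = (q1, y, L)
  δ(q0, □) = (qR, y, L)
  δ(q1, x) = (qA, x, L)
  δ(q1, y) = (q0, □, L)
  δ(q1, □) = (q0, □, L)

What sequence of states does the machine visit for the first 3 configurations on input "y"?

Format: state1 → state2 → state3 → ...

Execution trace:
Initial: [q0]y
Step 1: δ(q0, y) = (q1, y, L) → [q1]□y
Step 2: δ(q1, □) = (q0, □, L) → [q0]□□y

State sequence: q0 → q1 → q0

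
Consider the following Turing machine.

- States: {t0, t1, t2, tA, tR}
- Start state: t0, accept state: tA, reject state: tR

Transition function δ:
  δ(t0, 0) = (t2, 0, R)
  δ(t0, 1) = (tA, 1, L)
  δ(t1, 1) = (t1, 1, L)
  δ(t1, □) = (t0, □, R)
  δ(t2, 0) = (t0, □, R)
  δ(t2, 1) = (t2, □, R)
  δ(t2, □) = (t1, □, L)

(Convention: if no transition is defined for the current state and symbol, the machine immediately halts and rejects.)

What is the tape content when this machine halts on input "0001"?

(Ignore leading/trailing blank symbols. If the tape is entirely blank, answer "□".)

Execution trace:
Initial: [t0]0001
Step 1: δ(t0, 0) = (t2, 0, R) → 0[t2]001
Step 2: δ(t2, 0) = (t0, □, R) → 0□[t0]01
Step 3: δ(t0, 0) = (t2, 0, R) → 0□0[t2]1
Step 4: δ(t2, 1) = (t2, □, R) → 0□0□[t2]□
Step 5: δ(t2, □) = (t1, □, L) → 0□0[t1]□□
Step 6: δ(t1, □) = (t0, □, R) → 0□0□[t0]□

No transition is defined for δ(t0, □). By convention the machine halts and rejects.

Final tape (ignoring leading/trailing blanks): 0□0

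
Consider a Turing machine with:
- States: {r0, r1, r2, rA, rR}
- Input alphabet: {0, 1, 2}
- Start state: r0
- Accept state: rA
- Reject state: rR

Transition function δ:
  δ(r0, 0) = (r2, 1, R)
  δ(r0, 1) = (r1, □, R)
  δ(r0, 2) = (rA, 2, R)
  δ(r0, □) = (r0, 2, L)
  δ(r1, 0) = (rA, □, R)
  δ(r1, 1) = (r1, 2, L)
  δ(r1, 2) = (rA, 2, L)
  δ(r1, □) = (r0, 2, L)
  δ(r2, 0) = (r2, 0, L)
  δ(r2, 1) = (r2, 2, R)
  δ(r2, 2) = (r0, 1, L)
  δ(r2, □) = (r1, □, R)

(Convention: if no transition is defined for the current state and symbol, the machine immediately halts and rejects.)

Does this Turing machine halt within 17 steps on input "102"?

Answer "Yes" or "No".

Execution trace:
Initial: [r0]102
Step 1: δ(r0, 1) = (r1, □, R) → □[r1]02
Step 2: δ(r1, 0) = (rA, □, R) → □□[rA]2

The machine reaches the accept state rA and halts.
The machine halted after 2 steps (within the 17-step bound).

Answer: Yes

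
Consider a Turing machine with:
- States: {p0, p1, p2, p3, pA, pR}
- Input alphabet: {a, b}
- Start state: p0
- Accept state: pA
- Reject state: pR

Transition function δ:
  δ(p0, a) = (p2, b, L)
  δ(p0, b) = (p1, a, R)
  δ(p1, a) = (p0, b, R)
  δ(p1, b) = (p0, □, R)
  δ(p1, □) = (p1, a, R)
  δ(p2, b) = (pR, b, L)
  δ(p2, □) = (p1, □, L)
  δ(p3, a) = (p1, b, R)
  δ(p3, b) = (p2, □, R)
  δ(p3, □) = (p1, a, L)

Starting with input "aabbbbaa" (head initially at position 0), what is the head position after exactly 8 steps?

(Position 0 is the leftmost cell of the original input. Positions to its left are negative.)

Execution trace (head position shown):
Step 0: [p0]aabbbbaa  (head at position 0)
Step 1: move left → [p2]□babbbbaa  (head at position -1)
Step 2: move left → [p1]□□babbbbaa  (head at position -2)
Step 3: move right → a[p1]□babbbbaa  (head at position -1)
Step 4: move right → aa[p1]babbbbaa  (head at position 0)
Step 5: move right → aa□[p0]abbbbaa  (head at position 1)
Step 6: move left → aa[p2]□bbbbbaa  (head at position 0)
Step 7: move left → a[p1]a□bbbbbaa  (head at position -1)
Step 8: move right → ab[p0]□bbbbbaa  (head at position 0)

After 8 steps, the head is at position 0.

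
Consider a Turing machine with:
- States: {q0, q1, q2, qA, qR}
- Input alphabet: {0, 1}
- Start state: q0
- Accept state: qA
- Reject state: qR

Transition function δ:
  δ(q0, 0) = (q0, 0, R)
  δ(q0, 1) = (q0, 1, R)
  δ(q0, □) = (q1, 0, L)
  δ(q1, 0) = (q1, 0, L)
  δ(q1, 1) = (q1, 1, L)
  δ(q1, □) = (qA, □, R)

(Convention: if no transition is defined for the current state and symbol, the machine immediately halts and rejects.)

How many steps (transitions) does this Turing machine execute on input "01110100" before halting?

Execution trace:
Initial: [q0]01110100
Step 1: δ(q0, 0) = (q0, 0, R) → 0[q0]1110100
Step 2: δ(q0, 1) = (q0, 1, R) → 01[q0]110100
Step 3: δ(q0, 1) = (q0, 1, R) → 011[q0]10100
Step 4: δ(q0, 1) = (q0, 1, R) → 0111[q0]0100
Step 5: δ(q0, 0) = (q0, 0, R) → 01110[q0]100
Step 6: δ(q0, 1) = (q0, 1, R) → 011101[q0]00
Step 7: δ(q0, 0) = (q0, 0, R) → 0111010[q0]0
Step 8: δ(q0, 0) = (q0, 0, R) → 01110100[q0]□
Step 9: δ(q0, □) = (q1, 0, L) → 0111010[q1]00
Step 10: δ(q1, 0) = (q1, 0, L) → 011101[q1]000
Step 11: δ(q1, 0) = (q1, 0, L) → 01110[q1]1000
Step 12: δ(q1, 1) = (q1, 1, L) → 0111[q1]01000
Step 13: δ(q1, 0) = (q1, 0, L) → 011[q1]101000
Step 14: δ(q1, 1) = (q1, 1, L) → 01[q1]1101000
Step 15: δ(q1, 1) = (q1, 1, L) → 0[q1]11101000
Step 16: δ(q1, 1) = (q1, 1, L) → [q1]011101000
Step 17: δ(q1, 0) = (q1, 0, L) → [q1]□011101000
Step 18: δ(q1, □) = (qA, □, R) → □[qA]011101000

The machine reaches the accept state qA and halts.

The machine executed 18 steps before halting.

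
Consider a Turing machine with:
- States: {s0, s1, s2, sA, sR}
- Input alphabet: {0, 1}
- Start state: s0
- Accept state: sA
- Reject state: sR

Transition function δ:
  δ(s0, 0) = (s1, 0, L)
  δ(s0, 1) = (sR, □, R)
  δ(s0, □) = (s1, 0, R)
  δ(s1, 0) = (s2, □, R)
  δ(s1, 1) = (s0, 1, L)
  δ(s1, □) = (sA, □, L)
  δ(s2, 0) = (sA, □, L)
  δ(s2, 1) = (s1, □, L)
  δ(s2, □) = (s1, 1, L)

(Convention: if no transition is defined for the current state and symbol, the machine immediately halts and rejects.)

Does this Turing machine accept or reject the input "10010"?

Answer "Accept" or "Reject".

Execution trace:
Initial: [s0]10010
Step 1: δ(s0, 1) = (sR, □, R) → □[sR]0010

The machine reaches the reject state sR and halts.

Answer: Reject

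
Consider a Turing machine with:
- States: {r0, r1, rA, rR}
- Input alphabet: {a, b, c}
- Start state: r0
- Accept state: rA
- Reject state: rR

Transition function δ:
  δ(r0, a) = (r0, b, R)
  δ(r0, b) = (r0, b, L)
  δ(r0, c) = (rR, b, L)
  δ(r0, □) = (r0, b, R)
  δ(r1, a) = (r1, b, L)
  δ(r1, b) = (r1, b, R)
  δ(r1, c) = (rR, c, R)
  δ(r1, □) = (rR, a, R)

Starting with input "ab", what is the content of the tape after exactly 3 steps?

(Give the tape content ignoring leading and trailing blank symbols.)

Execution trace:
Initial: [r0]ab
Step 1: δ(r0, a) = (r0, b, R) → b[r0]b
Step 2: δ(r0, b) = (r0, b, L) → [r0]bb
Step 3: δ(r0, b) = (r0, b, L) → [r0]□bb

After 3 steps, the tape (ignoring leading/trailing blanks) is: bb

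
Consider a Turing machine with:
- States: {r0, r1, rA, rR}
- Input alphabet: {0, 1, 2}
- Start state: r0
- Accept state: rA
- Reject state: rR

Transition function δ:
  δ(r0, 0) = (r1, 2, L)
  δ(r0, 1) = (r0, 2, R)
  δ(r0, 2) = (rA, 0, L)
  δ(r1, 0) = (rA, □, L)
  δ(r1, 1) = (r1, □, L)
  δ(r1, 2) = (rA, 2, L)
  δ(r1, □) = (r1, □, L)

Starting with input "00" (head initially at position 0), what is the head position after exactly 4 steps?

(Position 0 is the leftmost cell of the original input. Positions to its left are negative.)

Execution trace (head position shown):
Step 0: [r0]00  (head at position 0)
Step 1: move left → [r1]□20  (head at position -1)
Step 2: move left → [r1]□□20  (head at position -2)
Step 3: move left → [r1]□□□20  (head at position -3)
Step 4: move left → [r1]□□□□20  (head at position -4)

After 4 steps, the head is at position -4.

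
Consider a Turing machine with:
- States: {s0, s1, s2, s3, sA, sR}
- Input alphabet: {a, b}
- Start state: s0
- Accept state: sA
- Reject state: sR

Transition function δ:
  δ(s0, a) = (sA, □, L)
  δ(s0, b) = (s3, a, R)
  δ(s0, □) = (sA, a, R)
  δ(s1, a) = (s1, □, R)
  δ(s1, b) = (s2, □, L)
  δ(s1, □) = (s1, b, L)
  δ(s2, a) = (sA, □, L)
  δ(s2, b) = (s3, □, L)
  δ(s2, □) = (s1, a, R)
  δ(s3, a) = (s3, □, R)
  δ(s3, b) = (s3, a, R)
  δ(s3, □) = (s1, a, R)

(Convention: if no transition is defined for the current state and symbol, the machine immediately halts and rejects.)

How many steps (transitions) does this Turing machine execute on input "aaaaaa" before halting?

Execution trace:
Initial: [s0]aaaaaa
Step 1: δ(s0, a) = (sA, □, L) → [sA]□□aaaaa

The machine reaches the accept state sA and halts.

The machine executed 1 step before halting.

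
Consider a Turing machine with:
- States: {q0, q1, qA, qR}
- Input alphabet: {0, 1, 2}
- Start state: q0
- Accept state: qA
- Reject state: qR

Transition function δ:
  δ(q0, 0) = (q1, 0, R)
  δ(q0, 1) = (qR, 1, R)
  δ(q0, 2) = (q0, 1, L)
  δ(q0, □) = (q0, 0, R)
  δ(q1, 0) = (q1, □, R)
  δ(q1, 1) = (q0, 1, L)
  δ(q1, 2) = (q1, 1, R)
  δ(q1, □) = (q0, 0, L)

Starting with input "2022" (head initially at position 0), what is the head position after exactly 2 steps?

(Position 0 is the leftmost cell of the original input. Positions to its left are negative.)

Execution trace (head position shown):
Step 0: [q0]2022  (head at position 0)
Step 1: move left → [q0]□1022  (head at position -1)
Step 2: move right → 0[q0]1022  (head at position 0)

After 2 steps, the head is at position 0.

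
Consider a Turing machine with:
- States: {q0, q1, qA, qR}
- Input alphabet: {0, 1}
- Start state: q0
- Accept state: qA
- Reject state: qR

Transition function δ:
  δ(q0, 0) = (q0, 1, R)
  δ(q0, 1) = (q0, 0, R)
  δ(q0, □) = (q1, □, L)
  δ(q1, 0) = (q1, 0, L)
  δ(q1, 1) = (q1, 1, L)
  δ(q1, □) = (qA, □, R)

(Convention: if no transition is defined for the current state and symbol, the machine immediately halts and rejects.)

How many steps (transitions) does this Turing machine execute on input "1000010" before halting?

Execution trace:
Initial: [q0]1000010
Step 1: δ(q0, 1) = (q0, 0, R) → 0[q0]000010
Step 2: δ(q0, 0) = (q0, 1, R) → 01[q0]00010
Step 3: δ(q0, 0) = (q0, 1, R) → 011[q0]0010
Step 4: δ(q0, 0) = (q0, 1, R) → 0111[q0]010
Step 5: δ(q0, 0) = (q0, 1, R) → 01111[q0]10
Step 6: δ(q0, 1) = (q0, 0, R) → 011110[q0]0
Step 7: δ(q0, 0) = (q0, 1, R) → 0111101[q0]□
Step 8: δ(q0, □) = (q1, □, L) → 011110[q1]1□
Step 9: δ(q1, 1) = (q1, 1, L) → 01111[q1]01□
Step 10: δ(q1, 0) = (q1, 0, L) → 0111[q1]101□
Step 11: δ(q1, 1) = (q1, 1, L) → 011[q1]1101□
Step 12: δ(q1, 1) = (q1, 1, L) → 01[q1]11101□
Step 13: δ(q1, 1) = (q1, 1, L) → 0[q1]111101□
Step 14: δ(q1, 1) = (q1, 1, L) → [q1]0111101□
Step 15: δ(q1, 0) = (q1, 0, L) → [q1]□0111101□
Step 16: δ(q1, □) = (qA, □, R) → □[qA]0111101□

The machine reaches the accept state qA and halts.

The machine executed 16 steps before halting.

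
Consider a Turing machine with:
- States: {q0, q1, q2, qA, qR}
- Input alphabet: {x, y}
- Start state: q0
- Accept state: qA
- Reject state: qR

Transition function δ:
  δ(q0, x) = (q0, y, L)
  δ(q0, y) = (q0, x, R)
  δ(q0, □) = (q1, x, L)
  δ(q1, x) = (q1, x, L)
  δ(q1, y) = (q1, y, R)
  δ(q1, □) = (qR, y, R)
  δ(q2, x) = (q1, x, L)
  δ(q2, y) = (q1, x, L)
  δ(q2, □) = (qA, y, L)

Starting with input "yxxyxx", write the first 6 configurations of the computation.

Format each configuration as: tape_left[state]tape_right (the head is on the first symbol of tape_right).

Transitions applied:
Step 1: δ(q0, y) = (q0, x, R)
Step 2: δ(q0, x) = (q0, y, L)
Step 3: δ(q0, x) = (q0, y, L)
Step 4: δ(q0, □) = (q1, x, L)
Step 5: δ(q1, □) = (qR, y, R)

The first 6 configurations are:
[q0]yxxyxx ⊢ x[q0]xxyxx ⊢ [q0]xyxyxx ⊢ [q0]□yyxyxx ⊢ [q1]□xyyxyxx ⊢ y[qR]xyyxyxx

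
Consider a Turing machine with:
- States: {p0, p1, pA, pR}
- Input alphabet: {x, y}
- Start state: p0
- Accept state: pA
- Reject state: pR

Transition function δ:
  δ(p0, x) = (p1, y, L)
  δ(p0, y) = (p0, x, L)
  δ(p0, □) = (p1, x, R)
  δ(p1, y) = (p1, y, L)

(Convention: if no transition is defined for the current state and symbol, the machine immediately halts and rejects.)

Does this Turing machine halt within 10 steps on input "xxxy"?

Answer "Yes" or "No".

Execution trace:
Initial: [p0]xxxy
Step 1: δ(p0, x) = (p1, y, L) → [p1]□yxxy

No transition is defined for δ(p1, □). By convention the machine halts and rejects.
The machine halted after 1 step (within the 10-step bound).

Answer: Yes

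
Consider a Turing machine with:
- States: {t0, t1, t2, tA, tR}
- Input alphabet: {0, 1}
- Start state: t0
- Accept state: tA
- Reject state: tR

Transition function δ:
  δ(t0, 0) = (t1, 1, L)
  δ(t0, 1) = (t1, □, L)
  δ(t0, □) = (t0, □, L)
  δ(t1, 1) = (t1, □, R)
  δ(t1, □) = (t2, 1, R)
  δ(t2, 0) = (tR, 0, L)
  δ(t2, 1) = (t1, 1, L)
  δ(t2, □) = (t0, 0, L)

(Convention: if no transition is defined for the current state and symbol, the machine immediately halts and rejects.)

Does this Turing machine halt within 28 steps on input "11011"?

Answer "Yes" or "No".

Execution trace:
Initial: [t0]11011
Step 1: δ(t0, 1) = (t1, □, L) → [t1]□□1011
Step 2: δ(t1, □) = (t2, 1, R) → 1[t2]□1011
Step 3: δ(t2, □) = (t0, 0, L) → [t0]101011
Step 4: δ(t0, 1) = (t1, □, L) → [t1]□□01011
Step 5: δ(t1, □) = (t2, 1, R) → 1[t2]□01011
Step 6: δ(t2, □) = (t0, 0, L) → [t0]1001011
Step 7: δ(t0, 1) = (t1, □, L) → [t1]□□001011
Step 8: δ(t1, □) = (t2, 1, R) → 1[t2]□001011
Step 9: δ(t2, □) = (t0, 0, L) → [t0]10001011
Step 10: δ(t0, 1) = (t1, □, L) → [t1]□□0001011
Step 11: δ(t1, □) = (t2, 1, R) → 1[t2]□0001011
Step 12: δ(t2, □) = (t0, 0, L) → [t0]100001011
Step 13: δ(t0, 1) = (t1, □, L) → [t1]□□00001011
Step 14: δ(t1, □) = (t2, 1, R) → 1[t2]□00001011
Step 15: δ(t2, □) = (t0, 0, L) → [t0]1000001011
Step 16: δ(t0, 1) = (t1, □, L) → [t1]□□000001011
Step 17: δ(t1, □) = (t2, 1, R) → 1[t2]□000001011
Step 18: δ(t2, □) = (t0, 0, L) → [t0]10000001011
Step 19: δ(t0, 1) = (t1, □, L) → [t1]□□0000001011
Step 20: δ(t1, □) = (t2, 1, R) → 1[t2]□0000001011
Step 21: δ(t2, □) = (t0, 0, L) → [t0]100000001011
Step 22: δ(t0, 1) = (t1, □, L) → [t1]□□00000001011
Step 23: δ(t1, □) = (t2, 1, R) → 1[t2]□00000001011
Step 24: δ(t2, □) = (t0, 0, L) → [t0]1000000001011
Step 25: δ(t0, 1) = (t1, □, L) → [t1]□□000000001011
Step 26: δ(t1, □) = (t2, 1, R) → 1[t2]□000000001011
Step 27: δ(t2, □) = (t0, 0, L) → [t0]10000000001011
Step 28: δ(t0, 1) = (t1, □, L) → [t1]□□0000000001011

The machine has not reached a halting state after 28 steps.
The machine did not halt within the 28-step bound.

Answer: No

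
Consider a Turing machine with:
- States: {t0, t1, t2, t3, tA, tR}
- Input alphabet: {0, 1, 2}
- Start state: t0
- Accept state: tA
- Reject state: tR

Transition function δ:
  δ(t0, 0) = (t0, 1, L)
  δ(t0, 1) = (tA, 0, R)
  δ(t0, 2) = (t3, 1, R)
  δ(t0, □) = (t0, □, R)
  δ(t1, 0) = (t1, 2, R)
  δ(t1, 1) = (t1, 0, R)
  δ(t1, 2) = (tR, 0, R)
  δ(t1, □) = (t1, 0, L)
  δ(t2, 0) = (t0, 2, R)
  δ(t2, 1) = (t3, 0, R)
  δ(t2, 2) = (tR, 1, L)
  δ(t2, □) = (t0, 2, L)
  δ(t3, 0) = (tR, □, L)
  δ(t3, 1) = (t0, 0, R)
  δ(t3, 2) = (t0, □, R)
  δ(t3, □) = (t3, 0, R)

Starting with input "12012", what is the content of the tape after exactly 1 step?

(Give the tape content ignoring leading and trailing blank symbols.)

Execution trace:
Initial: [t0]12012
Step 1: δ(t0, 1) = (tA, 0, R) → 0[tA]2012

The machine reaches the accept state tA and halts.

After 1 step, the tape (ignoring leading/trailing blanks) is: 02012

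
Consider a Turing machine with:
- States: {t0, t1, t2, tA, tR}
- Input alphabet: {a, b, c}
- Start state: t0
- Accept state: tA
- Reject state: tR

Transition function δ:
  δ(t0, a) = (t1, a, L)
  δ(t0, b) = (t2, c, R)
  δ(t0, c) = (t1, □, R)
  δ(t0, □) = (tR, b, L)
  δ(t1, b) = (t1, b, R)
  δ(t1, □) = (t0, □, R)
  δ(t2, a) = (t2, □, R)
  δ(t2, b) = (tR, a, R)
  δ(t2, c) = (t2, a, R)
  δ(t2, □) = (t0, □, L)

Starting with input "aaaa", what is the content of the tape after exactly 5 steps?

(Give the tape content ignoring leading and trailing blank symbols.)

Execution trace:
Initial: [t0]aaaa
Step 1: δ(t0, a) = (t1, a, L) → [t1]□aaaa
Step 2: δ(t1, □) = (t0, □, R) → □[t0]aaaa
Step 3: δ(t0, a) = (t1, a, L) → [t1]□aaaa
Step 4: δ(t1, □) = (t0, □, R) → □[t0]aaaa
Step 5: δ(t0, a) = (t1, a, L) → [t1]□aaaa

After 5 steps, the tape (ignoring leading/trailing blanks) is: aaaa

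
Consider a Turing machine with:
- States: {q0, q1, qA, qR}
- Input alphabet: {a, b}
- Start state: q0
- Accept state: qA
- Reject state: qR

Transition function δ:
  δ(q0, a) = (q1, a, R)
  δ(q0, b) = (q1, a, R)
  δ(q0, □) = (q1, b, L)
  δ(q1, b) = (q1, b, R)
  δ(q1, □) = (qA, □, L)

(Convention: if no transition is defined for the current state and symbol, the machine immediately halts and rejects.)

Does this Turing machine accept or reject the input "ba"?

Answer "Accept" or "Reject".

Execution trace:
Initial: [q0]ba
Step 1: δ(q0, b) = (q1, a, R) → a[q1]a

No transition is defined for δ(q1, a). By convention the machine halts and rejects.

Answer: Reject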